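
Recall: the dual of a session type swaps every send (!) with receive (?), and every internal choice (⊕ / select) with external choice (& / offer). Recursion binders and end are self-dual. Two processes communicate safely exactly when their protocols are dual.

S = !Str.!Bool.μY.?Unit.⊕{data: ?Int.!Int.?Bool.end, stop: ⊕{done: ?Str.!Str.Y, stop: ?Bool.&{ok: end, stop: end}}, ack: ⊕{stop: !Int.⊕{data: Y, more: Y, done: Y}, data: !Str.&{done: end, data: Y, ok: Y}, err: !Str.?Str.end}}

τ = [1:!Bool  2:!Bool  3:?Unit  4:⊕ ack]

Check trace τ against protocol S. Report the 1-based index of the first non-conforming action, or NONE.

@1 got !Bool, protocol expects !Str  ✗

1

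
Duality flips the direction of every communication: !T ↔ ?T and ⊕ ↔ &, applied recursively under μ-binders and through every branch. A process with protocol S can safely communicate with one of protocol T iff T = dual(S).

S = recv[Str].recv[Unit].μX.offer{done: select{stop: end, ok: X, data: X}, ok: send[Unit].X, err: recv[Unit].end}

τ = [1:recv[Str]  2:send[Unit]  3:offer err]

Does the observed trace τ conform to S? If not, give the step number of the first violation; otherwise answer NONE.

2

step 1: recv[Str]  ✓  now at recv[Unit].μX.…
step 2: got send[Unit], protocol expects recv[Unit]  ✗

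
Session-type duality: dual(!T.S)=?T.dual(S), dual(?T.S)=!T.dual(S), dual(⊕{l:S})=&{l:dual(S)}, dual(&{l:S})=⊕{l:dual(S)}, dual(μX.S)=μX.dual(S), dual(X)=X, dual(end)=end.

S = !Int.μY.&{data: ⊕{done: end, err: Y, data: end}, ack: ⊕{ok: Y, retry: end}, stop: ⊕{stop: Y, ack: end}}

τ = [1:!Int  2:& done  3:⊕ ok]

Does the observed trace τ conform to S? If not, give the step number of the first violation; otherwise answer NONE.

2

@1 !Int  ok  now at μY.…
@2 got & done, protocol expects & data or & ack or & stop  ✗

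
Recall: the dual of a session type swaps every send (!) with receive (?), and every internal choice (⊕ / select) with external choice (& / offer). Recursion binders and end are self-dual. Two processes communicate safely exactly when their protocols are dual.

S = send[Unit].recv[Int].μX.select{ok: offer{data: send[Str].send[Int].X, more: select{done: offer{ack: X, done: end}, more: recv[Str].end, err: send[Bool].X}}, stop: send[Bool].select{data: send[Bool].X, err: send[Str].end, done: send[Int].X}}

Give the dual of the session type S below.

recv[Unit].send[Int].μX.offer{ok: select{data: recv[Str].recv[Int].X, more: offer{done: select{ack: X, done: end}, more: send[Str].end, err: recv[Bool].X}}, stop: recv[Bool].offer{data: recv[Bool].X, err: recv[Str].end, done: recv[Int].X}}

send[Unit] → recv[Unit]
  recv[Int] → send[Int]
    μX → μX  (rec unchanged)
      select{ok,stop} → offer{ok,stop}  (select→offer)
        case ok:
          offer{data,more} → select{data,more}  (external→internal)
            case data:
              send[Str] → recv[Str]
                send[Int] → recv[Int]
                  X ↦ X
            case more:
              select{done,more,err} → offer{done,more,err}  (select→offer)
                case done:
                  offer{ack,done} → select{ack,done}  (external→internal)
                    case ack:
                      X ↦ X
                    case done:
                      end ↦ end
                case more:
                  recv[Str] → send[Str]
                    end ↦ end
                case err:
                  send[Bool] → recv[Bool]
                    X ↦ X
        case stop:
          send[Bool] → recv[Bool]
            select{data,err,done} → offer{data,err,done}  (select→offer)
              case data:
                send[Bool] → recv[Bool]
                  X ↦ X
              case err:
                send[Str] → recv[Str]
                  end ↦ end
              case done:
                send[Int] → recv[Int]
                  X ↦ X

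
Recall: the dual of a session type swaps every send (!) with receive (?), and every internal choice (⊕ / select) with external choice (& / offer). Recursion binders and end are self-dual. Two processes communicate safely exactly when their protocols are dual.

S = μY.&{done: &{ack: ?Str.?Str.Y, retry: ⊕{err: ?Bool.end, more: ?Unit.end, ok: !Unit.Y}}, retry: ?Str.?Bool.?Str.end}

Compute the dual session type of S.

μY = μY  (μ self-dual)
  &{done,retry} = ⊕{done,retry}  (&→⊕)
    • done:
      &{ack,retry} = ⊕{ack,retry}  (&→⊕)
        • ack:
          ?Str = !Str
            ?Str = !Str
              Y ↦ Y
        • retry:
          ⊕{err,more,ok} = &{err,more,ok}  (internal→external)
            • err:
              ?Bool = !Bool
                end ↦ end
            • more:
              ?Unit = !Unit
                end ↦ end
            • ok:
              !Unit = ?Unit
                Y ↦ Y
    • retry:
      ?Str = !Str
        ?Bool = !Bool
          ?Str = !Str
            end ↦ end

μY.⊕{done: ⊕{ack: !Str.!Str.Y, retry: &{err: !Bool.end, more: !Unit.end, ok: ?Unit.Y}}, retry: !Str.!Bool.!Str.end}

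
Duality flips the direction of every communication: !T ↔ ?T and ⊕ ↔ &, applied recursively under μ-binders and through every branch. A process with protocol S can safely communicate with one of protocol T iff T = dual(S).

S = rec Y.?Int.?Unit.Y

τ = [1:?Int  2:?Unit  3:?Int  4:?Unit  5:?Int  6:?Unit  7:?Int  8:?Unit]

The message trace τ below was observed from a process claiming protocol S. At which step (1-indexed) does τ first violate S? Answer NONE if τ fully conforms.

NONE

[1] ?Int  ok  cont: ?Unit.rec Y.…
[2] ?Unit  ok  cont: rec Y.…
[3] ?Int  ok  cont: ?Unit.rec Y.…
[4] ?Unit  ok  cont: rec Y.…
[5] ?Int  ok  cont: ?Unit.rec Y.…
[6] ?Unit  ok  cont: rec Y.…
[7] ?Int  ok  cont: ?Unit.rec Y.…
[8] ?Unit  ok  cont: rec Y.…
τ conforms to S (length 8)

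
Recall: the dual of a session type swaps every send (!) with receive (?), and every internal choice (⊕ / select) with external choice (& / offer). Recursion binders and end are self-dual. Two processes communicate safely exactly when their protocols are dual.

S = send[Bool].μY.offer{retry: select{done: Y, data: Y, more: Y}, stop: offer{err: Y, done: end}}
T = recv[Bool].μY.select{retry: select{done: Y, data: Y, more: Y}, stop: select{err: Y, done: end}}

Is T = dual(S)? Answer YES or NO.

NO

send[Bool] ‖ recv[Bool]  ✓
  μY ‖ μY  ✓ (μ self-dual)
    offer{retry,stop} ‖ select{retry,stop}  ✓ labels match
      case retry:
        select{done,data,more} ‖ select{done,data,more}  ✗ choice polarity not flipped — not dual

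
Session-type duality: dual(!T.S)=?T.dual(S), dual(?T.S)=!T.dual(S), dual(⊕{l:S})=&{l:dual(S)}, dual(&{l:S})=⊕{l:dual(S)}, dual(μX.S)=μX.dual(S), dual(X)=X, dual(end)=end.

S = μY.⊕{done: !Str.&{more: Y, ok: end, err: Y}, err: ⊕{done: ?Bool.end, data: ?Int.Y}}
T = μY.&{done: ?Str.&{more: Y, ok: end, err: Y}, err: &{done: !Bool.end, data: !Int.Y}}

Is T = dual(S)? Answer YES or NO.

μY ‖ μY  match (binder kept)
  ⊕{done,err} ‖ &{done,err}  match same labels
    [done]
      !Str ‖ ?Str  match
        &{more,ok,err} ‖ &{more,ok,err}  ✗ choice polarity not flipped — not dual

NO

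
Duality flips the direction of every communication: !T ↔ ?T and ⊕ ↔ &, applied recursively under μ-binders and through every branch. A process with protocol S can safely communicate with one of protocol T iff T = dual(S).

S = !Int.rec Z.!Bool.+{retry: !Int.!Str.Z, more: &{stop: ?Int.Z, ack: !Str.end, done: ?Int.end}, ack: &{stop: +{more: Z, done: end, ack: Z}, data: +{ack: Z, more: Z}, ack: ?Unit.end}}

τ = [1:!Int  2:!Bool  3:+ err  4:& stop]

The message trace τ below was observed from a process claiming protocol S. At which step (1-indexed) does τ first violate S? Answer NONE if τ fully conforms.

[1] !Int  ok  now at rec Z.…
[2] !Bool  ok  now at +{retry: !Int.!Str.rec Z.…, more: &{stop: ?Int.rec Z.…, ack: !Str.end, done: ?Int.end}, ack: &{stop: +{more: rec Z.…, done: end, ack: rec Z.…}, data: +{ack: rec Z.…, more: rec Z.…}, ack: ?Unit.end}}
[3] got + err, protocol expects + retry or + more or + ack  ✗

3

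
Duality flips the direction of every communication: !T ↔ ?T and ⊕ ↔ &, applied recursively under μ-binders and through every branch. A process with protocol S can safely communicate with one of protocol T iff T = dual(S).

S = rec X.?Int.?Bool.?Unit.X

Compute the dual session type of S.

rec X = rec X  (rec unchanged)
  ?Int = !Int
    ?Bool = !Bool
      ?Unit = !Unit
        dual(X) = X

rec X.!Int.!Bool.!Unit.X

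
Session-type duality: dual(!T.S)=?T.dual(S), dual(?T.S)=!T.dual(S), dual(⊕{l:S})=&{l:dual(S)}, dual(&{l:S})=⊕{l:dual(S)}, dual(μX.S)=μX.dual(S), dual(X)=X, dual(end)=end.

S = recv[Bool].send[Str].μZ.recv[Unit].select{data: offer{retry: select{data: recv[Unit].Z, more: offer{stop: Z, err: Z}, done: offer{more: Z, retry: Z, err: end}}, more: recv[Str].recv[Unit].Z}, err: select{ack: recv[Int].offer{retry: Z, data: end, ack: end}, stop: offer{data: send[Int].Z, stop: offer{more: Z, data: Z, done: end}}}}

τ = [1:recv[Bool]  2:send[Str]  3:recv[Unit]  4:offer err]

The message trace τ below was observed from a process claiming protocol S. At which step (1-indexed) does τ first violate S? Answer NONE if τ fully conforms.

4

[1] recv[Bool]  ok  state: send[Str].μZ.…
[2] send[Str]  ok  state: μZ.…
[3] recv[Unit]  ok  state: select{data: offer{retry: select{data: recv[Unit].μZ.…, more: offer{stop: μZ.…, err: μZ.…}, done: offer{more: μZ.…, retry: μZ.…, err: end}}, more: recv[Str].recv[Unit].μZ.…}, err: select{ack: recv[Int].offer{retry: μZ.…, data: end, ack: end}, stop: offer{data: send[Int].μZ.…, stop: offer{more: μZ.…, data: μZ.…, done: end}}}}
[4] got offer err, protocol expects select data or select err  ✗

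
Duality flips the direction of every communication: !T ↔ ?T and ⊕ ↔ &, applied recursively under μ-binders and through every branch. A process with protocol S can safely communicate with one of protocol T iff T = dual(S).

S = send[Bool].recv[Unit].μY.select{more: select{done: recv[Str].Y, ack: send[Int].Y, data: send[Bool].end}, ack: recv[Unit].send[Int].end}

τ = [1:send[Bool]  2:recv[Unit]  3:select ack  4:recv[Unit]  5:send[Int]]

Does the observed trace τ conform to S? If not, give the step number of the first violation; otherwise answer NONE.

NONE

step 1: send[Bool]  match  cont: recv[Unit].μY.…
step 2: recv[Unit]  match  cont: μY.…
step 3: select ack  match  cont: recv[Unit].send[Int].end
step 4: recv[Unit]  match  cont: send[Int].end
step 5: send[Int]  match  cont: end
trace exhausted — no violation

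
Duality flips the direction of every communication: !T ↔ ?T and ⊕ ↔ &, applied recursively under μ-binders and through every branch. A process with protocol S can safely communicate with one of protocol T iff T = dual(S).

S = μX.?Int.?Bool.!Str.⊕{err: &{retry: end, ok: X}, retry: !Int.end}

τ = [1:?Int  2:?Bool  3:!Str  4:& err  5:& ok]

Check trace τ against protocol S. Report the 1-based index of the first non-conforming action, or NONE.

4

[1] ?Int  ✓  residual = ?Bool.!Str.⊕{err: &{retry: end, ok: μX.…}, retry: !Int.end}
[2] ?Bool  ✓  residual = !Str.⊕{err: &{retry: end, ok: μX.…}, retry: !Int.end}
[3] !Str  ✓  residual = ⊕{err: &{retry: end, ok: μX.…}, retry: !Int.end}
[4] got & err, protocol expects ⊕ err or ⊕ retry  ✗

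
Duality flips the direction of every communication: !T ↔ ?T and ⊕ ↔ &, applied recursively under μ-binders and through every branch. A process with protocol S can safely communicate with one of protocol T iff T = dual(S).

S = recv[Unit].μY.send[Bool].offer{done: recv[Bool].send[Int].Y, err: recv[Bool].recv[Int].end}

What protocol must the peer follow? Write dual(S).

recv[Unit] → send[Unit]
  μY → μY  (binder kept)
    send[Bool] → recv[Bool]
      offer{done,err} → select{done,err}  (&→⊕)
        • done:
          recv[Bool] → send[Bool]
            send[Int] → recv[Int]
              Y self-dual
        • err:
          recv[Bool] → send[Bool]
            recv[Int] → send[Int]
              end self-dual

send[Unit].μY.recv[Bool].select{done: send[Bool].recv[Int].Y, err: send[Bool].send[Int].end}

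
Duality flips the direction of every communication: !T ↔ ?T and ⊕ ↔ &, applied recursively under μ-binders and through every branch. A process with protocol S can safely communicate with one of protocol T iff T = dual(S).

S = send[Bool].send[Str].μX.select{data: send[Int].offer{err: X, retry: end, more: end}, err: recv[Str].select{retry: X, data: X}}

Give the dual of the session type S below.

send[Bool] = recv[Bool]
  send[Str] = recv[Str]
    μX = μX  (rec unchanged)
      select{data,err} = offer{data,err}  (⊕→&)
        [data]
          send[Int] = recv[Int]
            offer{err,retry,more} = select{err,retry,more}  (&→⊕)
              [err]
                X self-dual
              [retry]
                end self-dual
              [more]
                end self-dual
        [err]
          recv[Str] = send[Str]
            select{retry,data} = offer{retry,data}  (⊕→&)
              [retry]
                X self-dual
              [data]
                X self-dual

recv[Bool].recv[Str].μX.offer{data: recv[Int].select{err: X, retry: end, more: end}, err: send[Str].offer{retry: X, data: X}}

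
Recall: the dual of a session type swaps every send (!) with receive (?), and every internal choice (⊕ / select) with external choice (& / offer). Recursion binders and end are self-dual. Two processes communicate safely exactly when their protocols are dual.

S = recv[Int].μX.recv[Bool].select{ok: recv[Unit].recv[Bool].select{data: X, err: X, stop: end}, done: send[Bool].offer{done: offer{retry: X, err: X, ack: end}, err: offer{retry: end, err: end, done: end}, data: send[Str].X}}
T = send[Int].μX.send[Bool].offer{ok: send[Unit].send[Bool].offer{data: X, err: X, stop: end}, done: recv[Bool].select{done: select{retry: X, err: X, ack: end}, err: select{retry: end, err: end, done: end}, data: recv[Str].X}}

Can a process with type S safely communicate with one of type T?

recv[Int] vs send[Int]  match
  μX vs μX  match (binder kept)
    recv[Bool] vs send[Bool]  match
      select{ok,done} vs offer{ok,done}  match label sets agree
        [ok]
          recv[Unit] vs send[Unit]  match
            recv[Bool] vs send[Bool]  match
              select{data,err,stop} vs offer{data,err,stop}  match label sets agree
                [data]
                  X vs X  match
                [err]
                  X vs X  match
                [stop]
                  end vs end  match
        [done]
          send[Bool] vs recv[Bool]  match
            offer{done,err,data} vs select{done,err,data}  match label sets agree
              [done]
                offer{retry,err,ack} vs select{retry,err,ack}  match label sets agree
                  [retry]
                    X vs X  match
                  [err]
                    X vs X  match
                  [ack]
                    end vs end  match
              [err]
                offer{retry,err,done} vs select{retry,err,done}  match label sets agree
                  [retry]
                    end vs end  match
                  [err]
                    end vs end  match
                  [done]
                    end vs end  match
              [data]
                send[Str] vs recv[Str]  match
                  X vs X  match

YES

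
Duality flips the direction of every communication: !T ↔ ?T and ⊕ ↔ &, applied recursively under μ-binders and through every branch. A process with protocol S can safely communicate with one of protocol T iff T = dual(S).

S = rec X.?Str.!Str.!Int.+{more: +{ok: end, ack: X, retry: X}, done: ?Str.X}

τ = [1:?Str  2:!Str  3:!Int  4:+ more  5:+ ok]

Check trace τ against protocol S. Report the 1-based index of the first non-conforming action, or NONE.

step 1: ?Str  ok  state: !Str.!Int.+{more: +{ok: end, ack: rec X.…, retry: rec X.…}, done: ?Str.rec X.…}
step 2: !Str  ok  state: !Int.+{more: +{ok: end, ack: rec X.…, retry: rec X.…}, done: ?Str.rec X.…}
step 3: !Int  ok  state: +{more: +{ok: end, ack: rec X.…, retry: rec X.…}, done: ?Str.rec X.…}
step 4: + more  ok  state: +{ok: end, ack: rec X.…, retry: rec X.…}
step 5: + ok  ok  state: end
all 5 steps conform

NONE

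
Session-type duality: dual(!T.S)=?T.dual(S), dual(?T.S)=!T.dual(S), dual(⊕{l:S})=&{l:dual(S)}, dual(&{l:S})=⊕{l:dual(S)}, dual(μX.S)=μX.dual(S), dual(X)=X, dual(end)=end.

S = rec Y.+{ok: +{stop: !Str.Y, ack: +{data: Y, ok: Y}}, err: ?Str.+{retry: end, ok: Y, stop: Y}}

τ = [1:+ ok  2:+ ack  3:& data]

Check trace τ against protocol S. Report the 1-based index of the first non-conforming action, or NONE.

[1] + ok  match  state: +{stop: !Str.rec Y.…, ack: +{data: rec Y.…, ok: rec Y.…}}
[2] + ack  match  state: +{data: rec Y.…, ok: rec Y.…}
[3] got & data, protocol expects + data or + ok  ✗

3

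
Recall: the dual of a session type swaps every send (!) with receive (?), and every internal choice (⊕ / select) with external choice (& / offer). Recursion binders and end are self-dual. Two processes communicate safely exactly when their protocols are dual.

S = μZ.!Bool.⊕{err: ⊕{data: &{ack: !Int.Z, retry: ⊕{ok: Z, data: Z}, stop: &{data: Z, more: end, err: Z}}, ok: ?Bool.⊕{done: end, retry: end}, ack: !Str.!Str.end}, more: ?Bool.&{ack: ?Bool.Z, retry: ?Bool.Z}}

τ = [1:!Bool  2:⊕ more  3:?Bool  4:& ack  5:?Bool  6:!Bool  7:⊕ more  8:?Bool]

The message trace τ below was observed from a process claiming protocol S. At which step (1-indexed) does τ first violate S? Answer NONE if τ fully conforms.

[1] !Bool  ok  state: ⊕{err: ⊕{data: &{ack: !Int.μZ.…, retry: ⊕{ok: μZ.…, data: μZ.…}, stop: &{data: μZ.…, more: end, err: μZ.…}}, ok: ?Bool.⊕{done: end, retry: end}, ack: !Str.!Str.end}, more: ?Bool.&{ack: ?Bool.μZ.…, retry: ?Bool.μZ.…}}
[2] ⊕ more  ok  state: ?Bool.&{ack: ?Bool.μZ.…, retry: ?Bool.μZ.…}
[3] ?Bool  ok  state: &{ack: ?Bool.μZ.…, retry: ?Bool.μZ.…}
[4] & ack  ok  state: ?Bool.μZ.…
[5] ?Bool  ok  state: μZ.…
[6] !Bool  ok  state: ⊕{err: ⊕{data: &{ack: !Int.μZ.…, retry: ⊕{ok: μZ.…, data: μZ.…}, stop: &{data: μZ.…, more: end, err: μZ.…}}, ok: ?Bool.⊕{done: end, retry: end}, ack: !Str.!Str.end}, more: ?Bool.&{ack: ?Bool.μZ.…, retry: ?Bool.μZ.…}}
[7] ⊕ more  ok  state: ?Bool.&{ack: ?Bool.μZ.…, retry: ?Bool.μZ.…}
[8] ?Bool  ok  state: &{ack: ?Bool.μZ.…, retry: ?Bool.μZ.…}
trace exhausted — no violation

NONE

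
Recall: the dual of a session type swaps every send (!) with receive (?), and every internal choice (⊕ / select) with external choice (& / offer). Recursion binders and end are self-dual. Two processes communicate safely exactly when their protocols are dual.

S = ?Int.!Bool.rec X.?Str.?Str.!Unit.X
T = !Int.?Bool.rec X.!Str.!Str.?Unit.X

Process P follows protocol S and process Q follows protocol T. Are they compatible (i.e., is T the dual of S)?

?Int ‖ !Int  match
  !Bool ‖ ?Bool  match
    rec X ‖ rec X  match (binder kept)
      ?Str ‖ !Str  match
        ?Str ‖ !Str  match
          !Unit ‖ ?Unit  match
            X ‖ X  match

YES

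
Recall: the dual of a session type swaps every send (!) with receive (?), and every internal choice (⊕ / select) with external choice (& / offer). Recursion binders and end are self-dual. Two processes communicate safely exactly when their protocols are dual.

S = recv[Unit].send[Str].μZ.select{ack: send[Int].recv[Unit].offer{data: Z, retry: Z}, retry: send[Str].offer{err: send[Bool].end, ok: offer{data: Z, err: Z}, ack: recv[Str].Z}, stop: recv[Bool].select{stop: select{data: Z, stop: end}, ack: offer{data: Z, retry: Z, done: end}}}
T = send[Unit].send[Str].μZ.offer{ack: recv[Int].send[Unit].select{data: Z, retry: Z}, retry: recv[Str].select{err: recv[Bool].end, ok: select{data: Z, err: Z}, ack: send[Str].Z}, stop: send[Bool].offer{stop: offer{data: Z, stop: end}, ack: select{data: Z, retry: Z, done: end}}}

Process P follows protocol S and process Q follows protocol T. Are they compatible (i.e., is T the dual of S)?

NO

recv[Unit] | send[Unit]  ok
  send[Str] | send[Str]  ✗ same direction on both sides — not dual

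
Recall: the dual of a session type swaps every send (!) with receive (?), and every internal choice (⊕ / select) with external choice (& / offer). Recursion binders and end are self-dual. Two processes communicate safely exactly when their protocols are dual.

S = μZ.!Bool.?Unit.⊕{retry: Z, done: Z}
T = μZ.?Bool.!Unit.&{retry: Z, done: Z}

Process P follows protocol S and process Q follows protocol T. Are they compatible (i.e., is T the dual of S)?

YES

μZ | μZ  ✓ (binder kept)
  !Bool | ?Bool  ✓
    ?Unit | !Unit  ✓
      ⊕{retry,done} | &{retry,done}  ✓ same labels
        case retry:
          Z | Z  ✓
        case done:
          Z | Z  ✓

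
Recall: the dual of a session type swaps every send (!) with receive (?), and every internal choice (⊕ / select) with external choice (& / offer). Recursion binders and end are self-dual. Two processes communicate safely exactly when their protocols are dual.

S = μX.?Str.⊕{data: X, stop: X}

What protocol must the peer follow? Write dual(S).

μX = μX  (rec unchanged)
  ?Str = !Str
    ⊕{data,stop} = &{data,stop}  (select→offer)
      case data:
        dual(X) = X
      case stop:
        dual(X) = X

μX.!Str.&{data: X, stop: X}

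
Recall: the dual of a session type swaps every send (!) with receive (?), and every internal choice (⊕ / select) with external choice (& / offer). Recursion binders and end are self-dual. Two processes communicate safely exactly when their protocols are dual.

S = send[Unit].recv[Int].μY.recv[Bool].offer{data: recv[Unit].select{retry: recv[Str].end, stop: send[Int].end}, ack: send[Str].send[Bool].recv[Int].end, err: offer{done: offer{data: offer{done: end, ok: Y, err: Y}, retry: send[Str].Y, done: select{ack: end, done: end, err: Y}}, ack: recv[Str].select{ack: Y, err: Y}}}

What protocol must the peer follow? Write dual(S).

recv[Unit].send[Int].μY.send[Bool].select{data: send[Unit].offer{retry: send[Str].end, stop: recv[Int].end}, ack: recv[Str].recv[Bool].send[Int].end, err: select{done: select{data: select{done: end, ok: Y, err: Y}, retry: recv[Str].Y, done: offer{ack: end, done: end, err: Y}}, ack: send[Str].offer{ack: Y, err: Y}}}

send[Unit] → recv[Unit]
  recv[Int] → send[Int]
    μY → μY  (μ self-dual)
      recv[Bool] → send[Bool]
        offer{data,ack,err} → select{data,ack,err}  (external→internal)
          • data:
            recv[Unit] → send[Unit]
              select{retry,stop} → offer{retry,stop}  (⊕→&)
                • retry:
                  recv[Str] → send[Str]
                    dual(end) = end
                • stop:
                  send[Int] → recv[Int]
                    dual(end) = end
          • ack:
            send[Str] → recv[Str]
              send[Bool] → recv[Bool]
                recv[Int] → send[Int]
                  dual(end) = end
          • err:
            offer{done,ack} → select{done,ack}  (external→internal)
              • done:
                offer{data,retry,done} → select{data,retry,done}  (external→internal)
                  • data:
                    offer{done,ok,err} → select{done,ok,err}  (external→internal)
                      • done:
                        dual(end) = end
                      • ok:
                        dual(Y) = Y
                      • err:
                        dual(Y) = Y
                  • retry:
                    send[Str] → recv[Str]
                      dual(Y) = Y
                  • done:
                    select{ack,done,err} → offer{ack,done,err}  (⊕→&)
                      • ack:
                        dual(end) = end
                      • done:
                        dual(end) = end
                      • err:
                        dual(Y) = Y
              • ack:
                recv[Str] → send[Str]
                  select{ack,err} → offer{ack,err}  (⊕→&)
                    • ack:
                      dual(Y) = Y
                    • err:
                      dual(Y) = Y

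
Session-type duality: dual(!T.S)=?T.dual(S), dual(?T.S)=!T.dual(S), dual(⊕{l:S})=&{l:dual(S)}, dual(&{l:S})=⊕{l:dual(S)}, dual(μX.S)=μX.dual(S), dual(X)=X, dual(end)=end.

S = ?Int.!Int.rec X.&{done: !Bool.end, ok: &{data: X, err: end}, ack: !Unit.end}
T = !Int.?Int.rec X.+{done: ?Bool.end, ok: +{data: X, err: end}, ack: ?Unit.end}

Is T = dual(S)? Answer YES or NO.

?Int vs !Int  ✓
  !Int vs ?Int  ✓
    rec X vs rec X  ✓ (μ self-dual)
      &{done,ok,ack} vs +{done,ok,ack}  ✓ same labels
        [done]
          !Bool vs ?Bool  ✓
            end vs end  ✓
        [ok]
          &{data,err} vs +{data,err}  ✓ same labels
            [data]
              X vs X  ✓
            [err]
              end vs end  ✓
        [ack]
          !Unit vs ?Unit  ✓
            end vs end  ✓

YES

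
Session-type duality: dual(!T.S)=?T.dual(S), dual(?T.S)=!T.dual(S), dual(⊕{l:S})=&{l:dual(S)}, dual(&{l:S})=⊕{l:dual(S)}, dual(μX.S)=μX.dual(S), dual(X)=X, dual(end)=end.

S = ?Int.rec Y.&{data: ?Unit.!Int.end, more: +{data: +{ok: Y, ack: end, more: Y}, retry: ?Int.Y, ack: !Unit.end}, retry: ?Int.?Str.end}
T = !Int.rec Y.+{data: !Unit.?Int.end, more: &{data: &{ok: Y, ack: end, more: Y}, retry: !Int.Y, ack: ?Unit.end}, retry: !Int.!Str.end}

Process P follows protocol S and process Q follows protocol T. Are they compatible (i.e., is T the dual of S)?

YES

?Int ‖ !Int  ✓
  rec Y ‖ rec Y  ✓ (μ self-dual)
    &{data,more,retry} ‖ +{data,more,retry}  ✓ same labels
      case data:
        ?Unit ‖ !Unit  ✓
          !Int ‖ ?Int  ✓
            end ‖ end  ✓
      case more:
        +{data,retry,ack} ‖ &{data,retry,ack}  ✓ same labels
          case data:
            +{ok,ack,more} ‖ &{ok,ack,more}  ✓ same labels
              case ok:
                Y ‖ Y  ✓
              case ack:
                end ‖ end  ✓
              case more:
                Y ‖ Y  ✓
          case retry:
            ?Int ‖ !Int  ✓
              Y ‖ Y  ✓
          case ack:
            !Unit ‖ ?Unit  ✓
              end ‖ end  ✓
      case retry:
        ?Int ‖ !Int  ✓
          ?Str ‖ !Str  ✓
            end ‖ end  ✓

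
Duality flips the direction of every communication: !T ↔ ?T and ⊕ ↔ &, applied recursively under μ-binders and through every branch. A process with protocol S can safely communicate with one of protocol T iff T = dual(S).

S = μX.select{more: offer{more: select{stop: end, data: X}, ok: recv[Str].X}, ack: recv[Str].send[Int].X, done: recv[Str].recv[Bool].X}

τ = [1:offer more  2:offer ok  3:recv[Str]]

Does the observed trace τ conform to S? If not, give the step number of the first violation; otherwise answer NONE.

1

[1] got offer more, protocol expects select more or select ack or select done  ✗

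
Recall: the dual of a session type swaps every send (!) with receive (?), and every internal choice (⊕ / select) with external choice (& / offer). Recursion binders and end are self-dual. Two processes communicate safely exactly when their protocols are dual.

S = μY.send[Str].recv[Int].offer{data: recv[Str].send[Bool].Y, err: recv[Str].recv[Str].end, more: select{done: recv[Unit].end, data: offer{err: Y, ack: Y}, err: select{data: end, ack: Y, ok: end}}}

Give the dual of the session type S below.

μY = μY  (binder kept)
  send[Str] = recv[Str]
    recv[Int] = send[Int]
      offer{data,err,more} = select{data,err,more}  (external→internal)
        [data]
          recv[Str] = send[Str]
            send[Bool] = recv[Bool]
              Y ↦ Y
        [err]
          recv[Str] = send[Str]
            recv[Str] = send[Str]
              end ↦ end
        [more]
          select{done,data,err} = offer{done,data,err}  (internal→external)
            [done]
              recv[Unit] = send[Unit]
                end ↦ end
            [data]
              offer{err,ack} = select{err,ack}  (external→internal)
                [err]
                  Y ↦ Y
                [ack]
                  Y ↦ Y
            [err]
              select{data,ack,ok} = offer{data,ack,ok}  (internal→external)
                [data]
                  end ↦ end
                [ack]
                  Y ↦ Y
                [ok]
                  end ↦ end

μY.recv[Str].send[Int].select{data: send[Str].recv[Bool].Y, err: send[Str].send[Str].end, more: offer{done: send[Unit].end, data: select{err: Y, ack: Y}, err: offer{data: end, ack: Y, ok: end}}}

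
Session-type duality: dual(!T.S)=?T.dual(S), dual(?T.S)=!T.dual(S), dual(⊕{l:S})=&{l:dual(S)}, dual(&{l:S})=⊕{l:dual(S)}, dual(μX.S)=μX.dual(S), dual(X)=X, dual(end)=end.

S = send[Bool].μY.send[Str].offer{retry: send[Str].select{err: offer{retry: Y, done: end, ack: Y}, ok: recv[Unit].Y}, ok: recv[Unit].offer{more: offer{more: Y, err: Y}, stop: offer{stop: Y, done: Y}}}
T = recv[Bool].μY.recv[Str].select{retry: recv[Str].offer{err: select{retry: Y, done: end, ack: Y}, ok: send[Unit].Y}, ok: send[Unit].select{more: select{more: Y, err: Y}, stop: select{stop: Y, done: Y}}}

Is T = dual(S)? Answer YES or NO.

YES

send[Bool] vs recv[Bool]  ok
  μY vs μY  ok (rec unchanged)
    send[Str] vs recv[Str]  ok
      offer{retry,ok} vs select{retry,ok}  ok label sets agree
        case retry:
          send[Str] vs recv[Str]  ok
            select{err,ok} vs offer{err,ok}  ok label sets agree
              case err:
                offer{retry,done,ack} vs select{retry,done,ack}  ok label sets agree
                  case retry:
                    Y vs Y  ok
                  case done:
                    end vs end  ok
                  case ack:
                    Y vs Y  ok
              case ok:
                recv[Unit] vs send[Unit]  ok
                  Y vs Y  ok
        case ok:
          recv[Unit] vs send[Unit]  ok
            offer{more,stop} vs select{more,stop}  ok label sets agree
              case more:
                offer{more,err} vs select{more,err}  ok label sets agree
                  case more:
                    Y vs Y  ok
                  case err:
                    Y vs Y  ok
              case stop:
                offer{stop,done} vs select{stop,done}  ok label sets agree
                  case stop:
                    Y vs Y  ok
                  case done:
                    Y vs Y  ok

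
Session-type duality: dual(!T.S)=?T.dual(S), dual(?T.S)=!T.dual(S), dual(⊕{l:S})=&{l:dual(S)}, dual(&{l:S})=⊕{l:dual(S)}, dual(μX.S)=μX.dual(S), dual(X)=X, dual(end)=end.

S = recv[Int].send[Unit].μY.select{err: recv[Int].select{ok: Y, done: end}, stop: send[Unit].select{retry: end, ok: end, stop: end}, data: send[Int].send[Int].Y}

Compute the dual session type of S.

send[Int].recv[Unit].μY.offer{err: send[Int].offer{ok: Y, done: end}, stop: recv[Unit].offer{retry: end, ok: end, stop: end}, data: recv[Int].recv[Int].Y}

recv[Int] = send[Int]
  send[Unit] = recv[Unit]
    μY = μY  (binder kept)
      select{err,stop,data} = offer{err,stop,data}  (⊕→&)
        case err:
          recv[Int] = send[Int]
            select{ok,done} = offer{ok,done}  (⊕→&)
              case ok:
                Y ↦ Y
              case done:
                end ↦ end
        case stop:
          send[Unit] = recv[Unit]
            select{retry,ok,stop} = offer{retry,ok,stop}  (⊕→&)
              case retry:
                end ↦ end
              case ok:
                end ↦ end
              case stop:
                end ↦ end
        case data:
          send[Int] = recv[Int]
            send[Int] = recv[Int]
              Y ↦ Y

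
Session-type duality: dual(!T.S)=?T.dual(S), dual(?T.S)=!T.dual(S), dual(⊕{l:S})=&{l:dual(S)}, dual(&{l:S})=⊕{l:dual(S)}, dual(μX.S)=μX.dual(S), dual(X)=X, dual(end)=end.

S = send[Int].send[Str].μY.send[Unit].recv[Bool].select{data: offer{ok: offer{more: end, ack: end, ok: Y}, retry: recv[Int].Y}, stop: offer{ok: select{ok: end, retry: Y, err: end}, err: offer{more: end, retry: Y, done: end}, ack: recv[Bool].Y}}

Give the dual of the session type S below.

send[Int] = recv[Int]
  send[Str] = recv[Str]
    μY = μY  (rec unchanged)
      send[Unit] = recv[Unit]
        recv[Bool] = send[Bool]
          select{data,stop} = offer{data,stop}  (select→offer)
            • data:
              offer{ok,retry} = select{ok,retry}  (&→⊕)
                • ok:
                  offer{more,ack,ok} = select{more,ack,ok}  (&→⊕)
                    • more:
                      end ↦ end
                    • ack:
                      end ↦ end
                    • ok:
                      Y ↦ Y
                • retry:
                  recv[Int] = send[Int]
                    Y ↦ Y
            • stop:
              offer{ok,err,ack} = select{ok,err,ack}  (&→⊕)
                • ok:
                  select{ok,retry,err} = offer{ok,retry,err}  (select→offer)
                    • ok:
                      end ↦ end
                    • retry:
                      Y ↦ Y
                    • err:
                      end ↦ end
                • err:
                  offer{more,retry,done} = select{more,retry,done}  (&→⊕)
                    • more:
                      end ↦ end
                    • retry:
                      Y ↦ Y
                    • done:
                      end ↦ end
                • ack:
                  recv[Bool] = send[Bool]
                    Y ↦ Y

recv[Int].recv[Str].μY.recv[Unit].send[Bool].offer{data: select{ok: select{more: end, ack: end, ok: Y}, retry: send[Int].Y}, stop: select{ok: offer{ok: end, retry: Y, err: end}, err: select{more: end, retry: Y, done: end}, ack: send[Bool].Y}}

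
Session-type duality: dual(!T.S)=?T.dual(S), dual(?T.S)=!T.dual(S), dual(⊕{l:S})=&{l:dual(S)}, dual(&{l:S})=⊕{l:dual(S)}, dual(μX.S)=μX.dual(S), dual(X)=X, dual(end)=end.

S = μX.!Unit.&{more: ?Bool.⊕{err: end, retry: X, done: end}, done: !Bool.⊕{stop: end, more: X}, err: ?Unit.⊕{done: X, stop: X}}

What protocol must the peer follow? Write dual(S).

μX.?Unit.⊕{more: !Bool.&{err: end, retry: X, done: end}, done: ?Bool.&{stop: end, more: X}, err: !Unit.&{done: X, stop: X}}

μX → μX  (rec unchanged)
  !Unit → ?Unit
    &{more,done,err} → ⊕{more,done,err}  (offer→select)
      • more:
        ?Bool → !Bool
          ⊕{err,retry,done} → &{err,retry,done}  (internal→external)
            • err:
              end ↦ end
            • retry:
              X ↦ X
            • done:
              end ↦ end
      • done:
        !Bool → ?Bool
          ⊕{stop,more} → &{stop,more}  (internal→external)
            • stop:
              end ↦ end
            • more:
              X ↦ X
      • err:
        ?Unit → !Unit
          ⊕{done,stop} → &{done,stop}  (internal→external)
            • done:
              X ↦ X
            • stop:
              X ↦ X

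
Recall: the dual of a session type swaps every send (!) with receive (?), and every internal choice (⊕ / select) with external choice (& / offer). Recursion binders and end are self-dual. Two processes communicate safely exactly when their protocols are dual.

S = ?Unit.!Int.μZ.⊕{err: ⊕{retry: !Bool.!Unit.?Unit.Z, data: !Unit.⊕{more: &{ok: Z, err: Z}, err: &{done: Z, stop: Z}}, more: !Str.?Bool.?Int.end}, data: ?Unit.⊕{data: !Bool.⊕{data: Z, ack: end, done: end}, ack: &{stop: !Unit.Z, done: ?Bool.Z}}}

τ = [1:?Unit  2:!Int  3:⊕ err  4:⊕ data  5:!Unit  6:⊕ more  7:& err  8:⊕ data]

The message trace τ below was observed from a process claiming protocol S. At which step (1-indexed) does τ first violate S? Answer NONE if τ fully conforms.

@1 ?Unit  match  residual = !Int.μZ.…
@2 !Int  match  residual = μZ.…
@3 ⊕ err  match  residual = ⊕{retry: !Bool.!Unit.?Unit.μZ.…, data: !Unit.⊕{more: &{ok: μZ.…, err: μZ.…}, err: &{done: μZ.…, stop: μZ.…}}, more: !Str.?Bool.?Int.end}
@4 ⊕ data  match  residual = !Unit.⊕{more: &{ok: μZ.…, err: μZ.…}, err: &{done: μZ.…, stop: μZ.…}}
@5 !Unit  match  residual = ⊕{more: &{ok: μZ.…, err: μZ.…}, err: &{done: μZ.…, stop: μZ.…}}
@6 ⊕ more  match  residual = &{ok: μZ.…, err: μZ.…}
@7 & err  match  residual = μZ.…
@8 ⊕ data  match  residual = ?Unit.⊕{data: !Bool.⊕{data: μZ.…, ack: end, done: end}, ack: &{stop: !Unit.μZ.…, done: ?Bool.μZ.…}}
all 8 steps conform

NONE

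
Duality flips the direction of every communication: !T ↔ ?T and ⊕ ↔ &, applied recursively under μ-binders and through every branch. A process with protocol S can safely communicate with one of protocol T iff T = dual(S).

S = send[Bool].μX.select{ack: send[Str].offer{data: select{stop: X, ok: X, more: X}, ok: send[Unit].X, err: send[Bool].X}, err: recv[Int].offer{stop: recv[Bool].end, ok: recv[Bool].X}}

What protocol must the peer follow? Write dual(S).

send[Bool] ↦ recv[Bool]
  μX ↦ μX  (rec unchanged)
    select{ack,err} ↦ offer{ack,err}  (internal→external)
      case ack:
        send[Str] ↦ recv[Str]
          offer{data,ok,err} ↦ select{data,ok,err}  (external→internal)
            case data:
              select{stop,ok,more} ↦ offer{stop,ok,more}  (internal→external)
                case stop:
                  dual(X) = X
                case ok:
                  dual(X) = X
                case more:
                  dual(X) = X
            case ok:
              send[Unit] ↦ recv[Unit]
                dual(X) = X
            case err:
              send[Bool] ↦ recv[Bool]
                dual(X) = X
      case err:
        recv[Int] ↦ send[Int]
          offer{stop,ok} ↦ select{stop,ok}  (external→internal)
            case stop:
              recv[Bool] ↦ send[Bool]
                dual(end) = end
            case ok:
              recv[Bool] ↦ send[Bool]
                dual(X) = X

recv[Bool].μX.offer{ack: recv[Str].select{data: offer{stop: X, ok: X, more: X}, ok: recv[Unit].X, err: recv[Bool].X}, err: send[Int].select{stop: send[Bool].end, ok: send[Bool].X}}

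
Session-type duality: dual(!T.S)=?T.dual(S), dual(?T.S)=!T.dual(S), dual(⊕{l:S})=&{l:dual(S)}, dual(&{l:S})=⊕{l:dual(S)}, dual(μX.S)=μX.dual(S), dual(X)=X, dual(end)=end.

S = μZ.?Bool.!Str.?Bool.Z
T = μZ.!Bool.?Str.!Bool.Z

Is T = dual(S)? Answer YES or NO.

YES

μZ vs μZ  match (rec unchanged)
  ?Bool vs !Bool  match
    !Str vs ?Str  match
      ?Bool vs !Bool  match
        Z vs Z  match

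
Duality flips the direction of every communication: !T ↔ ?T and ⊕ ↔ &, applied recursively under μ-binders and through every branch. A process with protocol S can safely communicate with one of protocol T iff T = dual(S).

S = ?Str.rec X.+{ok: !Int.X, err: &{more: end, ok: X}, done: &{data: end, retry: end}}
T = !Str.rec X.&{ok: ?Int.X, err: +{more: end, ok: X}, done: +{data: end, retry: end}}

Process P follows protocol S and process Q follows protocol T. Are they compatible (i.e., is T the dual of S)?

?Str | !Str  ✓
  rec X | rec X  ✓ (rec unchanged)
    +{ok,err,done} | &{ok,err,done}  ✓ same labels
      [ok]
        !Int | ?Int  ✓
          X | X  ✓
      [err]
        &{more,ok} | +{more,ok}  ✓ same labels
          [more]
            end | end  ✓
          [ok]
            X | X  ✓
      [done]
        &{data,retry} | +{data,retry}  ✓ same labels
          [data]
            end | end  ✓
          [retry]
            end | end  ✓

YES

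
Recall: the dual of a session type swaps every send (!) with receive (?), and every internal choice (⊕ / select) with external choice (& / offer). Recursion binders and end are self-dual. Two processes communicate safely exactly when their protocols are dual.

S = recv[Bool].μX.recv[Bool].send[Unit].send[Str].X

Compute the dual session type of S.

recv[Bool] = send[Bool]
  μX = μX  (rec unchanged)
    recv[Bool] = send[Bool]
      send[Unit] = recv[Unit]
        send[Str] = recv[Str]
          X self-dual

send[Bool].μX.send[Bool].recv[Unit].recv[Str].X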